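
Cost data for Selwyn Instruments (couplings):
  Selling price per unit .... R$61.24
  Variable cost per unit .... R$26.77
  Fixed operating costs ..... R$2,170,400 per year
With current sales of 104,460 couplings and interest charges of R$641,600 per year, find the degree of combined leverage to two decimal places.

4.57

At 104,460 units, contribution = 104,460 × R$34.47 = R$3,600,736.20.
EBIT = R$3,600,736.20 − R$2,170,400 = R$1,430,336.20. Interest = R$641,600.00, so EBIT − I = R$788,736.20.
Degree of total leverage = total CM / (EBIT − interest) = R$3,600,736.20 / R$788,736.20 = 4.5652.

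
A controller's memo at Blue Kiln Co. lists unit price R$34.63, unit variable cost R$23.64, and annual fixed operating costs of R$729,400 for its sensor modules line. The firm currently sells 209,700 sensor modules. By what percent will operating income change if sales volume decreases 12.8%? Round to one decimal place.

-18.7%

Contribution at this volume is 209,700 × R$10.99 = R$2,304,603.00.
Subtracting fixed costs: EBIT = R$2,304,603.00 − R$729,400 = R$1,575,203.00.
Degree of operating leverage = R$2,304,603.00 / R$1,575,203.00 = 1.4631.
So EBIT moves 1.4631 × (-12.8%) = -18.7%.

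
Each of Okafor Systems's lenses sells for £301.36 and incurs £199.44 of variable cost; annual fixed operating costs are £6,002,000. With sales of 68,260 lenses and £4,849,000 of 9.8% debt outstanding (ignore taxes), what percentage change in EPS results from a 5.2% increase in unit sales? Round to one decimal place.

Total contribution margin = 68,260 × £101.92 = £6,957,059.20.
Subtracting fixed costs: EBIT = £6,957,059.20 − £6,002,000 = £955,059.20.
After interest of £475,202.00, pre-tax earnings = £479,857.20.
DCL = total CM / (EBIT − I) = £6,957,059.20 / £479,857.20 = 14.4982.
%ΔEPS = DCL × %ΔSales = 14.4982 × +5.2% = +75.4%.

+75.4%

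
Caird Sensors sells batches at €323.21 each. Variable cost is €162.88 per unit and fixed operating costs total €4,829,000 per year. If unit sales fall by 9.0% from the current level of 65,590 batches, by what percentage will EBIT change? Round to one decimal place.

-16.6%

Contribution at this volume is 65,590 × €160.33 = €10,516,044.70.
Operating income = contribution − fixed costs = €10,516,044.70 − €4,829,000 = €5,687,044.70.
DOL = contribution ÷ EBIT = €10,516,044.70 ÷ €5,687,044.70 = 1.8491.
%ΔEBIT = DOL × %ΔSales = 1.8491 × -9.0% = -16.6%.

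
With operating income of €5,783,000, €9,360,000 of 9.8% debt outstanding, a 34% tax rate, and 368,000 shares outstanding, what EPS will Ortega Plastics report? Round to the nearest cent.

Interest = €917,280.00, so EBT = €5,783,000 − €917,280.00 = €4,865,720.00.
After tax at 34%: net income = €4,865,720.00 × 0.66 = €3,211,375.20.
EPS = €3,211,375.20 ÷ 368,000 = €8.73.

€8.73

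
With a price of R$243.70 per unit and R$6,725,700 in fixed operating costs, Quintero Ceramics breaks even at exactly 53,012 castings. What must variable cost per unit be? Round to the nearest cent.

R$116.83

Contribution per unit must be FC / Q = R$6,725,700 / 53,012 = R$126.8713.
Variable cost per unit = R$243.70 − R$126.8713 = R$116.83.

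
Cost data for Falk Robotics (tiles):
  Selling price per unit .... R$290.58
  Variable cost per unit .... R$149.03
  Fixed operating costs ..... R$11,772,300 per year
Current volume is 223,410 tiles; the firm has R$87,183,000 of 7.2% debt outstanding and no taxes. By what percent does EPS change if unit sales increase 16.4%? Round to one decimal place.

+38.2%

Contribution at this volume is 223,410 × R$141.55 = R$31,623,685.50.
EBIT = R$31,623,685.50 − R$11,772,300 = R$19,851,385.50.
Interest = R$6,277,176.00, so EBIT − I = R$13,574,209.50.
Degree of combined leverage = contribution ÷ (EBIT − I) = R$31,623,685.50 ÷ R$13,574,209.50 = 2.3297.
%ΔEPS = DCL × %ΔSales = 2.3297 × +16.4% = +38.2%.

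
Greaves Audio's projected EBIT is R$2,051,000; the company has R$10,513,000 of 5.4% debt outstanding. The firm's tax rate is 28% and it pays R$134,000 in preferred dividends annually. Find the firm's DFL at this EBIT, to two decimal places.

1.58

Interest = R$567,702.00.
Pre-tax preferred-dividend burden = R$134,000 ÷ (1 − 0.28) = R$186,111.11.
DFL = EBIT ÷ [EBIT − I − D_p/(1−t)] = R$2,051,000 ÷ [R$2,051,000 − R$567,702.00 − R$186,111.11] = R$2,051,000 ÷ R$1,297,186.89 = 1.5811.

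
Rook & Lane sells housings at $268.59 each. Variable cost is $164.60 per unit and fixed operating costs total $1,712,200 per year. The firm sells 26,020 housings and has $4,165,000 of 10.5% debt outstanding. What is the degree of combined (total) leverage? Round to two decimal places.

Total contribution margin = 26,020 × $103.99 = $2,705,819.80.
Subtracting fixed costs: EBIT = $2,705,819.80 − $1,712,200 = $993,619.80. Interest = $437,325.00, so EBIT − I = $556,294.80.
Degree of total leverage = total CM / (EBIT − interest) = $2,705,819.80 / $556,294.80 = 4.8640.

4.86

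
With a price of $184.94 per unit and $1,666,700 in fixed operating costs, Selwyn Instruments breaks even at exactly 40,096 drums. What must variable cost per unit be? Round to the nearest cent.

$143.37

At break-even, FC = Q × (P − VC), so P − VC = $1,666,700 ÷ 40,096 = $41.5677.
Variable cost per unit = $184.94 − $41.5677 = $143.37.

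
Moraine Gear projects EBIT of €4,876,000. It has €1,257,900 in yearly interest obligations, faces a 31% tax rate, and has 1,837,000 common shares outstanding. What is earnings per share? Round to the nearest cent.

€1.36

Pre-tax income = €4,876,000 − €1,257,900.00 = €3,618,100.00.
After tax at 31%: net income = €3,618,100.00 × 0.69 = €2,496,489.00.
EPS = €2,496,489.00 ÷ 1,837,000 = €1.36.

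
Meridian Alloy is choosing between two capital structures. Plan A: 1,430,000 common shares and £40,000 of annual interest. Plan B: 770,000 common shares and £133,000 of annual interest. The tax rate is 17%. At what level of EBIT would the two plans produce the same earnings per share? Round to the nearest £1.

£241,500

At indifference, (EBIT − 40,000)(1 − t)/1,430,000 = (EBIT − 133,000)(1 − t)/770,000.
The (1 − t) factor cancels: (EBIT − 40,000) × 770,000 = (EBIT − 133,000) × 1,430,000.
Solving, EBIT = (133,000·1,430,000 − 40,000·770,000) / (1,430,000 − 770,000) = 159,390,000,000 / 660,000 = 241,500.00.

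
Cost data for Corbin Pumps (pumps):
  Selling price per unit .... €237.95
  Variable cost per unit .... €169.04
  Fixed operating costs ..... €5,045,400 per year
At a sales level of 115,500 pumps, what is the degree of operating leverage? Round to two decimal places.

2.73

At 115,500 units, contribution = 115,500 × €68.91 = €7,959,105.00.
EBIT = €7,959,105.00 − €5,045,400 = €2,913,705.00.
So DOL = total CM / EBIT = €7,959,105.00 / €2,913,705.00 = 2.7316.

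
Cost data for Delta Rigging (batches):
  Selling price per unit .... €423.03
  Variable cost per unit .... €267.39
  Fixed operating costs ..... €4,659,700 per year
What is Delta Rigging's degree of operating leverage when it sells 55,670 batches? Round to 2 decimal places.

2.16

Total contribution margin = 55,670 × €155.64 = €8,664,478.80.
Subtracting fixed costs: EBIT = €8,664,478.80 − €4,659,700 = €4,004,778.80.
Degree of operating leverage = €8,664,478.80 / €4,004,778.80 = 2.1635.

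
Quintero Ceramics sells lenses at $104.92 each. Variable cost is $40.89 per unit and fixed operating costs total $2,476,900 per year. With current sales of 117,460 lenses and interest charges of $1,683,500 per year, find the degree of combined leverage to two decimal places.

2.24

Total contribution margin = 117,460 × $64.03 = $7,520,963.80.
EBIT = $7,520,963.80 − $2,476,900 = $5,044,063.80. Interest = $1,683,500.00.
DOL = $7,520,963.80 ÷ $5,044,063.80 = 1.4911; DFL = $5,044,063.80 ÷ $3,360,563.80 = 1.5010.
DCL = DOL × DFL = 1.4911 × 1.5010 = 2.2381.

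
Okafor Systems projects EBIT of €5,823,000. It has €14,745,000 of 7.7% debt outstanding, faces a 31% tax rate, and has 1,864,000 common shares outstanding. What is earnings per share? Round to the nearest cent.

Interest = €1,135,365.00, so EBT = €5,823,000 − €1,135,365.00 = €4,687,635.00.
Net income = €4,687,635.00 × (1 − 0.31) = €3,234,468.15.
EPS = €3,234,468.15 ÷ 1,864,000 = €1.74.

€1.74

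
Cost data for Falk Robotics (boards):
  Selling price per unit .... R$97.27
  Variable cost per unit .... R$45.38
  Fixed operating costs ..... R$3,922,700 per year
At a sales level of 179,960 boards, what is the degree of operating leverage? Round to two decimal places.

At 179,960 units, contribution = 179,960 × R$51.89 = R$9,338,124.40.
Operating income = contribution − fixed costs = R$9,338,124.40 − R$3,922,700 = R$5,415,424.40.
DOL = contribution ÷ EBIT = R$9,338,124.40 ÷ R$5,415,424.40 = 1.7244.

1.72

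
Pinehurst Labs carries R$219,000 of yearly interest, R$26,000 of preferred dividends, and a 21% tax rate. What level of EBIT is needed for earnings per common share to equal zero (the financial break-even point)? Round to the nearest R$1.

R$251,911

Preferred dividends are paid after tax, so their pre-tax equivalent is R$26,000 ÷ (1 − 0.21) = R$32,911.39.
EPS = 0 when EBIT covers interest plus the pre-tax preferred burden: R$219,000 + R$32,911.39 = R$251,911.39.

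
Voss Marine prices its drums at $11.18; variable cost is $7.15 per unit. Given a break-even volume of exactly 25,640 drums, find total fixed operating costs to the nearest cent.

$103,329.20

Unit CM = price − variable cost = $11.18 − $7.15 = $4.03.
Since BE = FC / CM, FC = 25,640 × $4.03 = $103,329.20.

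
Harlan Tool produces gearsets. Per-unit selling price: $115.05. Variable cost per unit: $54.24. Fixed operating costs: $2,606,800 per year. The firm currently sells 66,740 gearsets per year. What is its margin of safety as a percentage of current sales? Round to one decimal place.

35.8%

Each unit contributes $115.05 − $54.24 = $60.81. Break-even units = $2,606,800 ÷ $60.81 = 42,867.95; break-even revenue = 42,867.95 × $115.05 = $4,931,957.57.
Current sales = 66,740 × $115.05 = $7,678,437.00.
Margin of safety = ($7,678,437.00 − $4,931,957.57) ÷ $7,678,437.00 = 35.8%.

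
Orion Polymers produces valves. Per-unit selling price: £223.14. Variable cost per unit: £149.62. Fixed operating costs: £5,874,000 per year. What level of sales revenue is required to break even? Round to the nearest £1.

£17,828,133

Contribution margin per unit = £223.14 − £149.62 = £73.52, a CM ratio of £73.52 ÷ £223.14 = 0.3295.
Break-even revenue = fixed costs × price ÷ CM = £5,874,000 × £223.14 ÷ £73.52 = £17,828,133.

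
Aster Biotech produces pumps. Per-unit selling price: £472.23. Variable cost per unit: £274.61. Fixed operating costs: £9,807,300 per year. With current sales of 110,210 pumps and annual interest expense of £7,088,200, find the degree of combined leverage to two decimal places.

Total contribution margin = 110,210 × £197.62 = £21,779,700.20.
Subtracting fixed costs: EBIT = £21,779,700.20 − £9,807,300 = £11,972,400.20. Interest = £7,088,200.00.
DOL = £21,779,700.20 ÷ £11,972,400.20 = 1.8192; DFL = £11,972,400.20 ÷ £4,884,200.20 = 2.4513.
DCL = DOL × DFL = 1.8192 × 2.4513 = 4.4594.

4.46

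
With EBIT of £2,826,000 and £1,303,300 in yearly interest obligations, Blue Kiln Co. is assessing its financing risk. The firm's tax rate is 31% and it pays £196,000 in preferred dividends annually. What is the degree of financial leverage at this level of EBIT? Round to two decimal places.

2.28

Interest = £1,303,300.00.
Pre-tax preferred-dividend burden = £196,000 ÷ (1 − 0.31) = £284,057.97.
DFL = EBIT ÷ [EBIT − I − D_p/(1−t)] = £2,826,000 ÷ [£2,826,000 − £1,303,300.00 − £284,057.97] = £2,826,000 ÷ £1,238,642.03 = 2.2815.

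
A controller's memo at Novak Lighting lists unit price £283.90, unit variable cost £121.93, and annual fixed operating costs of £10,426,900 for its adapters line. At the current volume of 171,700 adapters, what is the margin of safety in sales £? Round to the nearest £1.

Contribution margin per unit = £283.90 − £121.93 = £161.97. Break-even units = £10,426,900 ÷ £161.97 = 64,375.50; break-even revenue = 64,375.50 × £283.90 = £18,276,204.91.
Current sales = 171,700 × £283.90 = £48,745,630.00.
Margin of safety = £48,745,630.00 − £18,276,204.91 = £30,469,425.

£30,469,425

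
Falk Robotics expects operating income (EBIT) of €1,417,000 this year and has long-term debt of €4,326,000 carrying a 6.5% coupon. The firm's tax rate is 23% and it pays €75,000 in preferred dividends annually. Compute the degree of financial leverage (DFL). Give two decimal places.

1.36

Interest = €281,190.00.
Pre-tax preferred-dividend burden = €75,000 ÷ (1 − 0.23) = €97,402.60.
DFL = EBIT ÷ [EBIT − I − D_p/(1−t)] = €1,417,000 ÷ [€1,417,000 − €281,190.00 − €97,402.60] = €1,417,000 ÷ €1,038,407.40 = 1.3646.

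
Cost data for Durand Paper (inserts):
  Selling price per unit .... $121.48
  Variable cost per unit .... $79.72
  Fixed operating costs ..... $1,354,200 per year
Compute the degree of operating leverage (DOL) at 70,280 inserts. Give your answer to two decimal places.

1.86

Total contribution margin = 70,280 × $41.76 = $2,934,892.80.
EBIT = $2,934,892.80 − $1,354,200 = $1,580,692.80.
So DOL = total CM / EBIT = $2,934,892.80 / $1,580,692.80 = 1.8567.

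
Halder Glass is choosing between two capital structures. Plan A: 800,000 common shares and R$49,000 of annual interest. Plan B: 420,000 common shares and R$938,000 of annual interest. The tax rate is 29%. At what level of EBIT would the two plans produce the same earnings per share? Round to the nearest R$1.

Set EPS_A = EPS_B: (EBIT − R$49,000)(1 − 0.29) ÷ 800,000 = (EBIT − R$938,000)(1 − 0.29) ÷ 420,000.
The (1 − t) factor cancels: (EBIT − 49,000) × 420,000 = (EBIT − 938,000) × 800,000.
Solving, EBIT = (938,000·800,000 − 49,000·420,000) / (800,000 − 420,000) = 729,820,000,000 / 380,000 = 1,920,578.95.

R$1,920,579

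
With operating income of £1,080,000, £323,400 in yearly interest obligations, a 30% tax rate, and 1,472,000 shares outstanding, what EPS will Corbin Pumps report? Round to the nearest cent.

£0.36

Pre-tax income = £1,080,000 − £323,400.00 = £756,600.00.
After tax at 30%: net income = £756,600.00 × 0.70 = £529,620.00.
EPS = £529,620.00 ÷ 1,472,000 = £0.36.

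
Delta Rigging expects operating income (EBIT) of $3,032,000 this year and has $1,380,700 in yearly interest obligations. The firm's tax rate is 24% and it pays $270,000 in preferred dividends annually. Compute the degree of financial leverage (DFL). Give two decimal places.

Annual interest charges come to $1,380,700.00.
Preferred dividends grossed up pre-tax: $270,000 / (1 − 0.24) = $355,263.16.
DFL = EBIT ÷ [EBIT − I − D_p/(1−t)] = $3,032,000 ÷ [$3,032,000 − $1,380,700.00 − $355,263.16] = $3,032,000 ÷ $1,296,036.84 = 2.3394.

2.34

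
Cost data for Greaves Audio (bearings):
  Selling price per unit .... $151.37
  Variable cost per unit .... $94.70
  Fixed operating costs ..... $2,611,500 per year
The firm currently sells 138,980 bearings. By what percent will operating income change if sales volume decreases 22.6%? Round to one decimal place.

-33.8%

Contribution at this volume is 138,980 × $56.67 = $7,875,996.60.
EBIT = $7,875,996.60 − $2,611,500 = $5,264,496.60.
So DOL = total CM / EBIT = $7,875,996.60 / $5,264,496.60 = 1.4961.
Operating income changes by 1.4961 × -22.6% = -33.8%.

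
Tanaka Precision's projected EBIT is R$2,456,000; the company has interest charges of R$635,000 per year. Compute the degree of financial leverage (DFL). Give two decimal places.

Interest = R$635,000.00.
Degree of financial leverage = EBIT / (EBIT − interest) = R$2,456,000 / R$1,821,000.00 = 1.3487.

1.35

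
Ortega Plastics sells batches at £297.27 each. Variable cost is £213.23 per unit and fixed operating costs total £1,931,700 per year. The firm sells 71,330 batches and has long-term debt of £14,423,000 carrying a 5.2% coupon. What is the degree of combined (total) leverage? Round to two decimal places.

Total contribution margin = 71,330 × £84.04 = £5,994,573.20.
Operating income = contribution − fixed costs = £5,994,573.20 − £1,931,700 = £4,062,873.20. Interest = £749,996.00.
DOL = £5,994,573.20 ÷ £4,062,873.20 = 1.4755; DFL = £4,062,873.20 ÷ £3,312,877.20 = 1.2264.
Combined leverage = 1.4755 × 1.2264 = 1.8096.

1.81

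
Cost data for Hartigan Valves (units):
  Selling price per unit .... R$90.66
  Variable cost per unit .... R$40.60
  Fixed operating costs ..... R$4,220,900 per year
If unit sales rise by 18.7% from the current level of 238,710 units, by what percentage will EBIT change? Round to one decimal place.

Total contribution margin = 238,710 × R$50.06 = R$11,949,822.60.
Subtracting fixed costs: EBIT = R$11,949,822.60 − R$4,220,900 = R$7,728,922.60.
So DOL = total CM / EBIT = R$11,949,822.60 / R$7,728,922.60 = 1.5461.
So EBIT moves 1.5461 × (+18.7%) = +28.9%.

+28.9%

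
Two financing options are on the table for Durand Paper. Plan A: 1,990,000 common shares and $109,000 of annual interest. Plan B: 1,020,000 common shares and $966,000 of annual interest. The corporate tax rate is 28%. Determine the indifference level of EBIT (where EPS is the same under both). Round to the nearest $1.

$1,867,175

At indifference, (EBIT − 109,000)(1 − t)/1,990,000 = (EBIT − 966,000)(1 − t)/1,020,000.
Cancelling (1 − t) and cross-multiplying: 1,020,000·(EBIT − 109,000) = 1,990,000·(EBIT − 966,000).
EBIT × (1,990,000 − 1,020,000) = 966,000 × 1,990,000 − 109,000 × 1,020,000 = 1,811,160,000,000, so EBIT = 1,811,160,000,000 ÷ 970,000 = 1,867,175.26.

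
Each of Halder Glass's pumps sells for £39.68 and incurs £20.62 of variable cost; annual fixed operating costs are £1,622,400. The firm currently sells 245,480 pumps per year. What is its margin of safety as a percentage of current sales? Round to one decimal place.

Unit CM = price − variable cost = £39.68 − £20.62 = £19.06. Break-even units = £1,622,400 ÷ £19.06 = 85,120.67; break-even revenue = 85,120.67 × £39.68 = £3,377,588.25.
Actual sales revenue = 245,480 × £39.68 = £9,740,646.40.
Margin of safety = (£9,740,646.40 − £3,377,588.25) ÷ £9,740,646.40 = 65.3%.

65.3%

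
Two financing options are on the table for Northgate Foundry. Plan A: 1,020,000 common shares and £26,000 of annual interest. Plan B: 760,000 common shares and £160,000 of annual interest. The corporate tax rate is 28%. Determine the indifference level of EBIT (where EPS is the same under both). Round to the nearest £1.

Set EPS_A = EPS_B: (EBIT − £26,000)(1 − 0.28) ÷ 1,020,000 = (EBIT − £160,000)(1 − 0.28) ÷ 760,000.
The (1 − t) factor cancels: (EBIT − 26,000) × 760,000 = (EBIT − 160,000) × 1,020,000.
EBIT × (1,020,000 − 760,000) = 160,000 × 1,020,000 − 26,000 × 760,000 = 143,440,000,000, so EBIT = 143,440,000,000 ÷ 260,000 = 551,692.31.

£551,692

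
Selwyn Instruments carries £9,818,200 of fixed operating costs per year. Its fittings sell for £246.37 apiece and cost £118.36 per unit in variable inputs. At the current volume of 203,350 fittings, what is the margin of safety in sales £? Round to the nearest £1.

£31,203,082

Unit CM = price − variable cost = £246.37 − £118.36 = £128.01. Break-even units = £9,818,200 ÷ £128.01 = 76,698.70; break-even revenue = 76,698.70 × £246.37 = £18,896,257.59.
Current sales = 203,350 × £246.37 = £50,099,339.50.
Margin of safety = £50,099,339.50 − £18,896,257.59 = £31,203,082.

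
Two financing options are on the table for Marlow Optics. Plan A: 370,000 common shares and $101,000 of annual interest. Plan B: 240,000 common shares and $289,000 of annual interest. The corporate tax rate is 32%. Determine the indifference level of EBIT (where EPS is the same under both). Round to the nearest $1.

$636,077

Set EPS_A = EPS_B: (EBIT − $101,000)(1 − 0.32) ÷ 370,000 = (EBIT − $289,000)(1 − 0.32) ÷ 240,000.
Cancelling (1 − t) and cross-multiplying: 240,000·(EBIT − 101,000) = 370,000·(EBIT − 289,000).
Solving, EBIT = (289,000·370,000 − 101,000·240,000) / (370,000 − 240,000) = 82,690,000,000 / 130,000 = 636,076.92.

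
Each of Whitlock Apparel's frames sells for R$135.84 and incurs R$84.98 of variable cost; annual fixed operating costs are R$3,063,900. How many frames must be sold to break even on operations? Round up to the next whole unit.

60,242 frames

Unit CM = price − variable cost = R$135.84 − R$84.98 = R$50.86.
Break-even Q = R$3,063,900 / R$50.86 = 60,241.84 → 60,242 frames.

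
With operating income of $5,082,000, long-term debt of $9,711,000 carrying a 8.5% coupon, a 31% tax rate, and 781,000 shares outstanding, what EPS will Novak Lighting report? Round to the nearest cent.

$3.76

Pre-tax income = $5,082,000 − $825,435.00 = $4,256,565.00.
After tax at 31%: net income = $4,256,565.00 × 0.69 = $2,937,029.85.
Per share: $2,937,029.85 / 781,000 shares = $3.76.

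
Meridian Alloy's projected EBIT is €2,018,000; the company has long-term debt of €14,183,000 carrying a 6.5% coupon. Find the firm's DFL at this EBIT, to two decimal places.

Interest = €921,895.00.
DFL = EBIT ÷ (EBIT − I) = €2,018,000 ÷ (€2,018,000 − €921,895.00) = €2,018,000 ÷ €1,096,105.00 = 1.8411.

1.84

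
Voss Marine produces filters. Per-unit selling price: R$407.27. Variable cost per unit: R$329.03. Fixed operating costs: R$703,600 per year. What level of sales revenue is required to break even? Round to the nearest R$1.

CM per unit = R$407.27 − R$329.03 = R$78.24; CM ratio = R$78.24 / R$407.27 = 0.1921.
Break-even revenue = fixed costs × price ÷ CM = R$703,600 × R$407.27 ÷ R$78.24 = R$3,662,515.

R$3,662,515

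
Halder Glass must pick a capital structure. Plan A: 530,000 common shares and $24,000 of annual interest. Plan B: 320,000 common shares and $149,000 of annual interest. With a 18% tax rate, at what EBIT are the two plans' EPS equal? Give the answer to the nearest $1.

$339,476

Set EPS_A = EPS_B: (EBIT − $24,000)(1 − 0.18) ÷ 530,000 = (EBIT − $149,000)(1 − 0.18) ÷ 320,000.
Cancelling (1 − t) and cross-multiplying: 320,000·(EBIT − 24,000) = 530,000·(EBIT − 149,000).
Solving, EBIT = (149,000·530,000 − 24,000·320,000) / (530,000 − 320,000) = 71,290,000,000 / 210,000 = 339,476.19.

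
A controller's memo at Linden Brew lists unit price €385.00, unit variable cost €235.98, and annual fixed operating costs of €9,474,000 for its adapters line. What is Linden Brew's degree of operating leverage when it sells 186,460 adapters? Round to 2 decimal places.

1.52

At 186,460 units, contribution = 186,460 × €149.02 = €27,786,269.20.
Operating income = contribution − fixed costs = €27,786,269.20 − €9,474,000 = €18,312,269.20.
Degree of operating leverage = €27,786,269.20 / €18,312,269.20 = 1.5174.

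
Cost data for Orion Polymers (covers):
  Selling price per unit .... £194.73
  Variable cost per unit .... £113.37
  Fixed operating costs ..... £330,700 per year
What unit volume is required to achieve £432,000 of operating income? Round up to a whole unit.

9,375 covers

Each unit contributes £194.73 − £113.37 = £81.36.
Units = (FC + target) / CM = (£330,700 + £432,000) / £81.36 = 9,374.39, so 9,375 covers.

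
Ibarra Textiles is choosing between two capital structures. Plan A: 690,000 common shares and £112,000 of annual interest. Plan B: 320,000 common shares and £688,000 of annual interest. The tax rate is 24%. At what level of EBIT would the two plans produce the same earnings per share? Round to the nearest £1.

£1,186,162

At indifference, (EBIT − 112,000)(1 − t)/690,000 = (EBIT − 688,000)(1 − t)/320,000.
The (1 − t) factor cancels: (EBIT − 112,000) × 320,000 = (EBIT − 688,000) × 690,000.
Solving, EBIT = (688,000·690,000 − 112,000·320,000) / (690,000 − 320,000) = 438,880,000,000 / 370,000 = 1,186,162.16.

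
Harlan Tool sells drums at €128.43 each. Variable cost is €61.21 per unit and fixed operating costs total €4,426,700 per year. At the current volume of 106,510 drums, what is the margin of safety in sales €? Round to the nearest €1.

Each unit contributes €128.43 − €61.21 = €67.22. Break-even units = €4,426,700 ÷ €67.22 = 65,853.91; break-even revenue = 65,853.91 × €128.43 = €8,457,617.99.
Current sales = 106,510 × €128.43 = €13,679,079.30.
Margin of safety = €13,679,079.30 − €8,457,617.99 = €5,221,461.

€5,221,461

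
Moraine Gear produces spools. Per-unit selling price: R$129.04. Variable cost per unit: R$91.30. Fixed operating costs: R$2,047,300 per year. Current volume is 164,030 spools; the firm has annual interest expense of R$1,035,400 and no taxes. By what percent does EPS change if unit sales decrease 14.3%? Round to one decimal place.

At 164,030 units, contribution = 164,030 × R$37.74 = R$6,190,492.20.
Subtracting fixed costs: EBIT = R$6,190,492.20 − R$2,047,300 = R$4,143,192.20.
Interest = R$1,035,400.00, so EBIT − I = R$3,107,792.20.
Degree of combined leverage = contribution ÷ (EBIT − I) = R$6,190,492.20 ÷ R$3,107,792.20 = 1.9919.
EPS therefore changes by 1.9919 × (-14.3%) = -28.5%.

-28.5%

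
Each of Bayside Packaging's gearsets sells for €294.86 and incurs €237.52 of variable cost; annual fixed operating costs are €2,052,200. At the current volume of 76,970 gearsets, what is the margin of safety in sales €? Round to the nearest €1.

Contribution margin per unit = €294.86 − €237.52 = €57.34. Break-even units = €2,052,200 ÷ €57.34 = 35,790.02; break-even revenue = 35,790.02 × €294.86 = €10,553,046.60.
Actual sales revenue = 76,970 × €294.86 = €22,695,374.20.
Margin of safety = €22,695,374.20 − €10,553,046.60 = €12,142,328.

€12,142,328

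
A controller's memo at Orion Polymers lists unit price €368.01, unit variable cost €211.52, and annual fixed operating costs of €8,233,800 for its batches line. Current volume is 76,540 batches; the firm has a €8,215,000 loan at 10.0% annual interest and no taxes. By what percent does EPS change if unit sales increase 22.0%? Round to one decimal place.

+90.2%

At 76,540 units, contribution = 76,540 × €156.49 = €11,977,744.60.
Operating income = contribution − fixed costs = €11,977,744.60 − €8,233,800 = €3,743,944.60.
After interest of €821,500.00, pre-tax earnings = €2,922,444.60.
Degree of combined leverage = contribution ÷ (EBIT − I) = €11,977,744.60 ÷ €2,922,444.60 = 4.0985.
%ΔEPS = DCL × %ΔSales = 4.0985 × +22.0% = +90.2%.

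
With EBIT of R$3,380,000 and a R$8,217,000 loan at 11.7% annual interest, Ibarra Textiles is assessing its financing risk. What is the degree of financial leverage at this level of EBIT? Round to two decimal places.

1.40

Annual interest charges come to R$961,389.00.
Degree of financial leverage = EBIT / (EBIT − interest) = R$3,380,000 / R$2,418,611.00 = 1.3975.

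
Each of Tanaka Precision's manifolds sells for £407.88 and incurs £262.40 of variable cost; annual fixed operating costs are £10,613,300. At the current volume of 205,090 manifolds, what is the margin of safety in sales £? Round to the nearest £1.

£53,895,766

Each unit contributes £407.88 − £262.40 = £145.48. Break-even units = £10,613,300 ÷ £145.48 = 72,953.67; break-even revenue = 72,953.67 × £407.88 = £29,756,343.17.
Actual sales revenue = 205,090 × £407.88 = £83,652,109.20.
Margin of safety = £83,652,109.20 − £29,756,343.17 = £53,895,766.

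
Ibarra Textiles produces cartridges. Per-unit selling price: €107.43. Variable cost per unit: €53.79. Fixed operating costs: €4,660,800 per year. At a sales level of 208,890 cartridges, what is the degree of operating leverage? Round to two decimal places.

1.71

Total contribution margin = 208,890 × €53.64 = €11,204,859.60.
Subtracting fixed costs: EBIT = €11,204,859.60 − €4,660,800 = €6,544,059.60.
So DOL = total CM / EBIT = €11,204,859.60 / €6,544,059.60 = 1.7122.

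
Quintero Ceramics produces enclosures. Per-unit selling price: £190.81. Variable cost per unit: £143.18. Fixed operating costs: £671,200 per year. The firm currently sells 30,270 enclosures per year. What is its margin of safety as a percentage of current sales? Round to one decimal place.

Unit CM = price − variable cost = £190.81 − £143.18 = £47.63. Break-even units = £671,200 ÷ £47.63 = 14,091.96; break-even revenue = 14,091.96 × £190.81 = £2,688,886.67.
Current sales = 30,270 × £190.81 = £5,775,818.70.
Margin of safety = (£5,775,818.70 − £2,688,886.67) ÷ £5,775,818.70 = 53.4%.

53.4%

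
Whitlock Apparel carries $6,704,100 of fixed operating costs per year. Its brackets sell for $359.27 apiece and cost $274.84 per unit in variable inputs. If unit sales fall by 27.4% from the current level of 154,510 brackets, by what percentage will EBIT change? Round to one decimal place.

-56.4%

At 154,510 units, contribution = 154,510 × $84.43 = $13,045,279.30.
Operating income = contribution − fixed costs = $13,045,279.30 − $6,704,100 = $6,341,179.30.
Degree of operating leverage = $13,045,279.30 / $6,341,179.30 = 2.0572.
So EBIT moves 2.0572 × (-27.4%) = -56.4%.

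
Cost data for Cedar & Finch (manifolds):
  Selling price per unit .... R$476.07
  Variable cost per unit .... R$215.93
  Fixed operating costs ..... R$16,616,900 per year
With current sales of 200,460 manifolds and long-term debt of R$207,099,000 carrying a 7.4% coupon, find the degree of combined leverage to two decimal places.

2.58

Contribution at this volume is 200,460 × R$260.14 = R$52,147,664.40.
EBIT = R$52,147,664.40 − R$16,616,900 = R$35,530,764.40. Interest = R$15,325,326.00.
DOL = R$52,147,664.40 ÷ R$35,530,764.40 = 1.4677; DFL = R$35,530,764.40 ÷ R$20,205,438.40 = 1.7585.
DCL = DOL × DFL = 1.4677 × 1.7585 = 2.5810.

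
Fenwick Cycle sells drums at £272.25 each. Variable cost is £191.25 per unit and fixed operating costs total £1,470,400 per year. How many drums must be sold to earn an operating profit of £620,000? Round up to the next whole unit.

25,808 drums

Each unit contributes £272.25 − £191.25 = £81.00.
Need Q such that Q × £81.00 − £1,470,400 = £620,000, i.e. Q = £2,090,400 / £81.00 = 25,807.41 → 25,808.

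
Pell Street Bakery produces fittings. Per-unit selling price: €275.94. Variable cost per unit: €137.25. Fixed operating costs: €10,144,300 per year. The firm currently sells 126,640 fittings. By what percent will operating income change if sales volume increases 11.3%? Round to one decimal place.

+26.8%

Contribution at this volume is 126,640 × €138.69 = €17,563,701.60.
Subtracting fixed costs: EBIT = €17,563,701.60 − €10,144,300 = €7,419,401.60.
Degree of operating leverage = €17,563,701.60 / €7,419,401.60 = 2.3673.
So EBIT moves 2.3673 × (+11.3%) = +26.8%.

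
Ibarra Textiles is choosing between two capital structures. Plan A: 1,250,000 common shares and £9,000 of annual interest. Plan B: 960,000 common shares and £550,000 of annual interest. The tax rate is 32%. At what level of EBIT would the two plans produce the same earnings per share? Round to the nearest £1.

£2,340,897

Set EPS_A = EPS_B: (EBIT − £9,000)(1 − 0.32) ÷ 1,250,000 = (EBIT − £550,000)(1 − 0.32) ÷ 960,000.
Cancelling (1 − t) and cross-multiplying: 960,000·(EBIT − 9,000) = 1,250,000·(EBIT − 550,000).
EBIT × (1,250,000 − 960,000) = 550,000 × 1,250,000 − 9,000 × 960,000 = 678,860,000,000, so EBIT = 678,860,000,000 ÷ 290,000 = 2,340,896.55.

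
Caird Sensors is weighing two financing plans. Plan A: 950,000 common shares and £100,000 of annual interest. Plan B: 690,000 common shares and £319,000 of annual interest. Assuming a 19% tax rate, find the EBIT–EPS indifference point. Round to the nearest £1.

Set EPS_A = EPS_B: (EBIT − £100,000)(1 − 0.19) ÷ 950,000 = (EBIT − £319,000)(1 − 0.19) ÷ 690,000.
Cancelling (1 − t) and cross-multiplying: 690,000·(EBIT − 100,000) = 950,000·(EBIT − 319,000).
EBIT × (950,000 − 690,000) = 319,000 × 950,000 − 100,000 × 690,000 = 234,050,000,000, so EBIT = 234,050,000,000 ÷ 260,000 = 900,192.31.

£900,192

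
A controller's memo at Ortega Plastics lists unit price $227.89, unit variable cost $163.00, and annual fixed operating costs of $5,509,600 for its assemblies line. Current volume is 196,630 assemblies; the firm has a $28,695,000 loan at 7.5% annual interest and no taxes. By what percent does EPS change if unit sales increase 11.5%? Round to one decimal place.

+28.8%

Total contribution margin = 196,630 × $64.89 = $12,759,320.70.
EBIT = $12,759,320.70 − $5,509,600 = $7,249,720.70.
After interest of $2,152,125.00, pre-tax earnings = $5,097,595.70.
Degree of combined leverage = contribution ÷ (EBIT − I) = $12,759,320.70 ÷ $5,097,595.70 = 2.5030.
EPS therefore changes by 2.5030 × (+11.5%) = +28.8%.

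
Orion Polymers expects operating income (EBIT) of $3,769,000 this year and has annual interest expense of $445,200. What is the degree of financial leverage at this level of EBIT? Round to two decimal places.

1.13

Annual interest charges come to $445,200.00.
Degree of financial leverage = EBIT / (EBIT − interest) = $3,769,000 / $3,323,800.00 = 1.1339.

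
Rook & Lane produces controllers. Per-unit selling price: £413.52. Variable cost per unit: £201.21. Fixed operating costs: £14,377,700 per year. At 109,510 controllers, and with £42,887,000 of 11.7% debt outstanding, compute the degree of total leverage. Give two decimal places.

6.03

Total contribution margin = 109,510 × £212.31 = £23,250,068.10.
Subtracting fixed costs: EBIT = £23,250,068.10 − £14,377,700 = £8,872,368.10. Interest = £5,017,779.00, so EBIT − I = £3,854,589.10.
DCL = contribution ÷ (EBIT − I) = £23,250,068.10 ÷ £3,854,589.10 = 6.0318.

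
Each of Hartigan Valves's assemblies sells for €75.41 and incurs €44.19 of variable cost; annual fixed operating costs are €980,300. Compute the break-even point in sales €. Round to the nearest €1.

Contribution margin per unit = €75.41 − €44.19 = €31.22, a CM ratio of €31.22 ÷ €75.41 = 0.4140.
Break-even revenue = fixed costs × price ÷ CM = €980,300 × €75.41 ÷ €31.22 = €2,367,855.

€2,367,855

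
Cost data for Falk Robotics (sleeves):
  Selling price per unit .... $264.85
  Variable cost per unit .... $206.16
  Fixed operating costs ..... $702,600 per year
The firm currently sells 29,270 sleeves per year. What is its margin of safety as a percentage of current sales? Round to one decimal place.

Unit CM = price − variable cost = $264.85 − $206.16 = $58.69. Break-even units = $702,600 ÷ $58.69 = 11,971.38; break-even revenue = 11,971.38 × $264.85 = $3,170,618.67.
Current sales = 29,270 × $264.85 = $7,752,159.50.
Margin of safety = ($7,752,159.50 − $3,170,618.67) ÷ $7,752,159.50 = 59.1%.

59.1%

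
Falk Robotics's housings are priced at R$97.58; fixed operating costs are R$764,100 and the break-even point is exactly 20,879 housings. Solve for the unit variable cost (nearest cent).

R$60.98

At break-even, FC = Q × (P − VC), so P − VC = R$764,100 ÷ 20,879 = R$36.5966.
Hence VC = price − CM = R$97.58 − R$36.5966 = R$60.98.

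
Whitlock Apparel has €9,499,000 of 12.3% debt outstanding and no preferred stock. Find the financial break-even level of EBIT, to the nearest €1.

€1,168,377

Annual interest = 12.3% × €9,499,000 = €1,168,377.00.
With no preferred dividends, EPS = 0 when EBIT exactly covers interest, so the financial break-even EBIT is €1,168,377.00.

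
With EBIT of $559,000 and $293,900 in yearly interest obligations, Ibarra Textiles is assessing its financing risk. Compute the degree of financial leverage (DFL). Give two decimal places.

Interest = $293,900.00.
DFL = EBIT ÷ (EBIT − I) = $559,000 ÷ ($559,000 − $293,900.00) = $559,000 ÷ $265,100.00 = 2.1086.

2.11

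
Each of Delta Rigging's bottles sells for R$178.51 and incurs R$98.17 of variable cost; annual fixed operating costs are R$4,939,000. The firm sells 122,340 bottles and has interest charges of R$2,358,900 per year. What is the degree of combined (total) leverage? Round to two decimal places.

At 122,340 units, contribution = 122,340 × R$80.34 = R$9,828,795.60.
EBIT = R$9,828,795.60 − R$4,939,000 = R$4,889,795.60. Interest = R$2,358,900.00.
DOL = R$9,828,795.60 ÷ R$4,889,795.60 = 2.0101; DFL = R$4,889,795.60 ÷ R$2,530,895.60 = 1.9320.
DCL = DOL × DFL = 2.0101 × 1.9320 = 3.8835.

3.88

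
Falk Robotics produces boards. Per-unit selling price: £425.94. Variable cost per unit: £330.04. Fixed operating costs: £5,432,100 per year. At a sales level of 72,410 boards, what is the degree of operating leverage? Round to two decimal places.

Contribution at this volume is 72,410 × £95.90 = £6,944,119.00.
Subtracting fixed costs: EBIT = £6,944,119.00 − £5,432,100 = £1,512,019.00.
So DOL = total CM / EBIT = £6,944,119.00 / £1,512,019.00 = 4.5926.

4.59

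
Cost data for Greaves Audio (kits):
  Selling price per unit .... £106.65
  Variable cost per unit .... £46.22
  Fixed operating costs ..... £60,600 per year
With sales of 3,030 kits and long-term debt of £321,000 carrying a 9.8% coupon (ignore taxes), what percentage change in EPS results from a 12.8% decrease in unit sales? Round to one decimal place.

-25.7%

At 3,030 units, contribution = 3,030 × £60.43 = £183,102.90.
Operating income = contribution − fixed costs = £183,102.90 − £60,600 = £122,502.90.
After interest of £31,458.00, pre-tax earnings = £91,044.90.
DCL = total CM / (EBIT − I) = £183,102.90 / £91,044.90 = 2.0111.
%ΔEPS = DCL × %ΔSales = 2.0111 × -12.8% = -25.7%.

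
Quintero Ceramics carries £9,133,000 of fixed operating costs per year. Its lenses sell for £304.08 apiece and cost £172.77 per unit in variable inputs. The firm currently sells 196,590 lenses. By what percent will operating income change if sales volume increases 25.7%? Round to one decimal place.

+39.8%

At 196,590 units, contribution = 196,590 × £131.31 = £25,814,232.90.
Operating income = contribution − fixed costs = £25,814,232.90 − £9,133,000 = £16,681,232.90.
So DOL = total CM / EBIT = £25,814,232.90 / £16,681,232.90 = 1.5475.
%ΔEBIT = DOL × %ΔSales = 1.5475 × +25.7% = +39.8%.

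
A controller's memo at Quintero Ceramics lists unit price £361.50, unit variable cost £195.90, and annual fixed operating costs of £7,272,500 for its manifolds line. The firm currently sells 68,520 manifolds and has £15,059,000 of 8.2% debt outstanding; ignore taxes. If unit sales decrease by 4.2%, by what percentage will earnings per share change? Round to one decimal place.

-16.8%

Total contribution margin = 68,520 × £165.60 = £11,346,912.00.
Subtracting fixed costs: EBIT = £11,346,912.00 − £7,272,500 = £4,074,412.00.
After interest of £1,234,838.00, pre-tax earnings = £2,839,574.00.
Degree of combined leverage = contribution ÷ (EBIT − I) = £11,346,912.00 ÷ £2,839,574.00 = 3.9960.
%ΔEPS = DCL × %ΔSales = 3.9960 × -4.2% = -16.8%.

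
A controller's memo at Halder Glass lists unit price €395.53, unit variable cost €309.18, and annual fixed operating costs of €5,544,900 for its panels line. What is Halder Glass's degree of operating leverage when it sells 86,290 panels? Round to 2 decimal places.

At 86,290 units, contribution = 86,290 × €86.35 = €7,451,141.50.
EBIT = €7,451,141.50 − €5,544,900 = €1,906,241.50.
So DOL = total CM / EBIT = €7,451,141.50 / €1,906,241.50 = 3.9088.

3.91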